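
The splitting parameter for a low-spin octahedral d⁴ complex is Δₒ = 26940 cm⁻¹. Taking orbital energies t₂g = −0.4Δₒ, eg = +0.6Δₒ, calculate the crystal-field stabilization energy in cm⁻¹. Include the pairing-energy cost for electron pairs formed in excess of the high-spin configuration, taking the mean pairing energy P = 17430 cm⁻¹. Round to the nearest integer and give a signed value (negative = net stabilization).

The d⁴ electrons fill as t₂g⁴ eg⁰.
CFSE(orbital) = 4×(-0.4Δₒ) + 0×(0.6Δₒ) = -1.6Δₒ; with Δₒ = 26940 cm⁻¹ that is -43104 cm⁻¹.
Relative to high-spin t₂g³ eg¹ (0 paired), the low-spin configuration has 1 additional pair, contributing +1 × 17430 = +17430 cm⁻¹.
Overall CFSE = -43104 + 17430 = -25674 cm⁻¹.

-25674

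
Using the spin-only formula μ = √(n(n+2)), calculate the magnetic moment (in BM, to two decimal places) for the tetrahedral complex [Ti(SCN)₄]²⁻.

Each SCN⁻ contributes -1; 4 × (-1) = -4. With overall charge -2, Ti is in the +2 oxidation state.
Ti²⁺: group 4, so d-count = 4 − 2 = 2.
Tetrahedral fields are weak (Δₜ ≈ 4/9 Δₒ), so electrons fill high-spin.
Configuration: e^2 t2^0 → 2 unpaired electrons.
μ(spin-only) = √[2(2+2)] = √8 ≈ 2.83 BM.

2.83 BM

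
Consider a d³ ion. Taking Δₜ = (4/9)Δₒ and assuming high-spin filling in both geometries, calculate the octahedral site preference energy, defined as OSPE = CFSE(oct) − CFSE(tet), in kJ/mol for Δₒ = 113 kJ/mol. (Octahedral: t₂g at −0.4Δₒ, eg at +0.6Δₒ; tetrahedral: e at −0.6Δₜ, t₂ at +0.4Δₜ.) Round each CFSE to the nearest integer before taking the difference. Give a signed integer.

-96

Octahedral high-spin t₂g³ eg⁰: CFSE = -1.2 × 113 = -136 kJ/mol.
Tetrahedral e² t₂¹ gives -0.8Δₜ = -0.8 × (4/9) × 113 = -40 kJ/mol.
OSPE = -136 − (-40) = -96 kJ/mol.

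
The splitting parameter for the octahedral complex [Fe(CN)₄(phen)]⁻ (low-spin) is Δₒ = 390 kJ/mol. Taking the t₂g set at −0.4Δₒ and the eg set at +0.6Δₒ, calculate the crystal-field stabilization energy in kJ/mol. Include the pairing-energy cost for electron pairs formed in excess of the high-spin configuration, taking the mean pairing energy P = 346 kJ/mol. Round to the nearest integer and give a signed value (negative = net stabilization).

-88

Ligand charges: 4×(-1) from CN⁻ and 1×(+0) from phen sum to -4; with overall charge -1, Fe is +3.
Group 8 minus oxidation state +3 gives a d⁵ configuration for Fe³⁺.
The d⁵ electrons fill as t₂g⁵ eg⁰.
Orbital CFSE = 5(-0.4) + 0(0.6) = -2.0Δₒ = -2.0 × 390 = -780 kJ/mol.
Pairing penalty: 2 pairs vs 0 in the high-spin reference → 2 extra × P = 692 kJ/mol.
Overall CFSE = -780 + 692 = -88 kJ/mol.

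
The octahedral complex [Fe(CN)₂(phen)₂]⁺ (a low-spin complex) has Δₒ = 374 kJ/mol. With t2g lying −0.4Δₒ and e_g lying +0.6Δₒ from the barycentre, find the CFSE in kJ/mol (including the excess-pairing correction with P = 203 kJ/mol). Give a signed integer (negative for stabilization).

Ligand charges: 2×(-1) from CN⁻ and 2×(+0) from phen sum to -2; with overall charge +1, Fe is +3.
Fe sits in group 8; removing 3 electrons leaves Fe³⁺ with 8 − 3 = 5 d electrons.
The d⁵ electrons fill as t2g^5 e_g^0.
CFSE(orbital) = 5×(-0.4Δₒ) + 0×(0.6Δₒ) = -2.0Δₒ; with Δₒ = 374 kJ/mol that is -748 kJ/mol.
Relative to high-spin t2g^3 e_g^2 (0 paired), the low-spin configuration has 2 additional pairs, contributing +2 × 203 = +406 kJ/mol.
Net CFSE = -748 + 406 = -342 kJ/mol.

-342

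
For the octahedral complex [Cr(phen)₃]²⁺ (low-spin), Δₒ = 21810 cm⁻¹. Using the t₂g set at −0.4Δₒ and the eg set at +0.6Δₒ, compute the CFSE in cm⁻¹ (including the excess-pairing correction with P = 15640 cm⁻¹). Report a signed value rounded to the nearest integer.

-19256

phen is neutral, so the +2 overall charge sits on Cr: oxidation state +2.
Cr is in group 6, so Cr²⁺ is d⁴ (6 − 2 = 4).
Electron filling gives t₂g⁴ eg⁰.
CFSE(orbital) = 4×(-0.4Δₒ) + 0×(0.6Δₒ) = -1.6Δₒ; with Δₒ = 21810 cm⁻¹ that is -34896 cm⁻¹.
Pairing penalty: 1 pair vs 0 in the high-spin reference → 1 extra × P = 15640 cm⁻¹.
Combining: -34896 + 15640 = -19256 cm⁻¹.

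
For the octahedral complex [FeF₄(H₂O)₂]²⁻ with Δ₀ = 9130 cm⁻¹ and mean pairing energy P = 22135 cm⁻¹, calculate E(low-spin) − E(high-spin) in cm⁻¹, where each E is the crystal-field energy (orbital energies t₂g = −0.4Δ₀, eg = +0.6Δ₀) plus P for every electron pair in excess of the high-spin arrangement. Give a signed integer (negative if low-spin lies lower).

26010

Ligand charges: 4×(-1) from F⁻ and 2×(+0) from H₂O sum to -4; with overall charge -2, Fe is +2.
Fe sits in group 8; removing 2 electrons leaves Fe²⁺ with 8 − 2 = 6 d electrons.
High-spin d⁶ fills as t₂g⁴ eg² with CFSE 4(−0.4) + 2(+0.6) = -0.4Δ₀ = -3652 cm⁻¹.
Low-spin t₂g⁶ eg⁰ gives -2.4Δ₀ = -21912 cm⁻¹, but forming 2 extra pairs costs 2P = 44270 cm⁻¹, so E(LS) = -21912 + 44270 = 22358 cm⁻¹.
E(LS) − E(HS) = 22358 − (-3652) = 26010 cm⁻¹.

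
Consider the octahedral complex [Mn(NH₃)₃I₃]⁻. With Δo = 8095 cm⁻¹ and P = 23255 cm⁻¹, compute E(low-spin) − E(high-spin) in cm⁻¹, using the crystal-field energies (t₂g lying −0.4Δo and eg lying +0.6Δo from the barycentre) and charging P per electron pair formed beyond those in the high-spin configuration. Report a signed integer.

30320

Ligand charges: 3×(+0) from NH₃ and 3×(-1) from I⁻ sum to -3; with overall charge -1, Mn is +2.
Mn sits in group 7; removing 2 electrons leaves Mn²⁺ with 7 − 2 = 5 d electrons.
High-spin: t₂g³ eg², CFSE = 0.0Δo = 0 cm⁻¹.
Low-spin t₂g⁵ eg⁰ gives -2.0Δo = -16190 cm⁻¹, but forming 2 extra pairs costs 2P = 46510 cm⁻¹, so E(LS) = -16190 + 46510 = 30320 cm⁻¹.
E(LS) − E(HS) = 30320 − (0) = 30320 cm⁻¹.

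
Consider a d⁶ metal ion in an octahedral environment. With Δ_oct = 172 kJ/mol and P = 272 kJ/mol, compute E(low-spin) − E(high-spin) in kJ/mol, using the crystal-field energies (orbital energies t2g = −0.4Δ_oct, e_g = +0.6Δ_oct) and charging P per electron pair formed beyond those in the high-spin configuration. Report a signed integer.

200

In the high-spin limit (t2g^4 e_g^2) the orbital term is -0.4Δ_oct = -69 kJ/mol, with no excess pairing.
Low-spin t2g^6 e_g^0 gives -2.4Δ_oct = -413 kJ/mol, but forming 2 extra pairs costs 2P = 544 kJ/mol, so E(LS) = -413 + 544 = 131 kJ/mol.
Thus E(LS) − E(HS) = 200 kJ/mol.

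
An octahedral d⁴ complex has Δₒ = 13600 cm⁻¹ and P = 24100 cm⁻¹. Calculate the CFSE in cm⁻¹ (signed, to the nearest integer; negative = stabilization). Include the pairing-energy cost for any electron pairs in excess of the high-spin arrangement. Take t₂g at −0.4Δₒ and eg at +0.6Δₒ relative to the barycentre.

-8160

With Δₒ < P the complex is high-spin.
Configuration: t₂g³ eg¹.
Orbital CFSE = -0.6Δₒ = -0.6 × 13600 = -8160 cm⁻¹.
High-spin has no excess pairs, so no pairing correction applies.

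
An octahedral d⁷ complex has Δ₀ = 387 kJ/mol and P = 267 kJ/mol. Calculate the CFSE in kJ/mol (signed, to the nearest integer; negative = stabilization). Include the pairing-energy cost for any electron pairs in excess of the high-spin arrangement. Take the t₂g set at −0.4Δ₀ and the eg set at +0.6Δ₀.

-430

With Δ₀ > P the complex is low-spin.
That gives t₂g⁶ eg¹.
Orbital CFSE = -1.8Δ₀ = -1.8 × 387 = -697 kJ/mol.
Excess pairs vs high-spin: 3 − 2 = 1; pairing cost = +267 kJ/mol.
Net CFSE = -697 + 267 = -430 kJ/mol.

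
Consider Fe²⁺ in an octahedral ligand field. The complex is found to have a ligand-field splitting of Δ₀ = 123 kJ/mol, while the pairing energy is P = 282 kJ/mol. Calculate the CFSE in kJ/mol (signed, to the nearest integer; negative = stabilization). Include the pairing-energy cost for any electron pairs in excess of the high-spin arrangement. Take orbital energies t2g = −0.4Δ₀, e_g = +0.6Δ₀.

-49

Fe sits in group 8; removing 2 electrons leaves Fe²⁺ with 8 − 2 = 6 d electrons.
Here Δ₀ < P (123 < 282), so the high-spin state is favoured.
That gives t2g^4 e_g^2.
Orbital CFSE = -0.4Δ₀ = -0.4 × 123 = -49 kJ/mol.
High-spin has no excess pairs, so no pairing correction applies.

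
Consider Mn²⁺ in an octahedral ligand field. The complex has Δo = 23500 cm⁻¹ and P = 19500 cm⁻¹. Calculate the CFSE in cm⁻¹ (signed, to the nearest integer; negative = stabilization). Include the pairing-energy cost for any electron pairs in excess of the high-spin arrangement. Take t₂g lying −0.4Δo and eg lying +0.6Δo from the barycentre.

-8000

Mn²⁺: group 7, so d-count = 7 − 2 = 5.
With Δo > P the complex is low-spin.
Configuration: t₂g⁵ eg⁰.
Orbital CFSE = -2.0Δo = -2.0 × 23500 = -47000 cm⁻¹.
Excess pairs vs high-spin: 2 − 0 = 2; pairing cost = +39000 cm⁻¹.
Net CFSE = -47000 + 39000 = -8000 cm⁻¹.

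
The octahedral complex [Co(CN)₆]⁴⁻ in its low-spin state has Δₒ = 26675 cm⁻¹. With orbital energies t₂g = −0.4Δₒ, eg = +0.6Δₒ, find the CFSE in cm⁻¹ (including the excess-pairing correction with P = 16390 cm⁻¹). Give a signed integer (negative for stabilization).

-31625

Each CN⁻ contributes -1; 6 × (-1) = -6. With overall charge -4, Co is in the +2 oxidation state.
Co is in group 9, so Co²⁺ is d⁷ (9 − 2 = 7).
Configuration: t₂g⁶ eg¹.
CFSE(orbital) = 6×(-0.4Δₒ) + 1×(0.6Δₒ) = -1.8Δₒ; with Δₒ = 26675 cm⁻¹ that is -48015 cm⁻¹.
High-spin d⁷ would be t₂g⁵ eg² with 2 pairs; low-spin has 3, so 1 excess pair costs +1P = +16390 cm⁻¹.
Combining: -48015 + 16390 = -31625 cm⁻¹.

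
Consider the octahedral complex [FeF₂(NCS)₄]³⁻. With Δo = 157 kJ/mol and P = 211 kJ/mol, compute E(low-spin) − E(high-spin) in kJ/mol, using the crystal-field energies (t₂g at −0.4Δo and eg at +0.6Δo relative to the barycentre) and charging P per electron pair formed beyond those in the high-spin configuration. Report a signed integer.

108

Ligand charges: 2×(-1) from F⁻ and 4×(-1) from NCS⁻ sum to -6; with overall charge -3, Fe is +3.
Fe³⁺: group 8, so d-count = 8 − 3 = 5.
In the high-spin limit (t₂g³ eg²) the orbital term is 0.0Δo = 0 kJ/mol, with no excess pairing.
Low-spin t₂g⁵ eg⁰ gives -2.0Δo = -314 kJ/mol, but forming 2 extra pairs costs 2P = 422 kJ/mol, so E(LS) = -314 + 422 = 108 kJ/mol.
Thus E(LS) − E(HS) = 108 kJ/mol.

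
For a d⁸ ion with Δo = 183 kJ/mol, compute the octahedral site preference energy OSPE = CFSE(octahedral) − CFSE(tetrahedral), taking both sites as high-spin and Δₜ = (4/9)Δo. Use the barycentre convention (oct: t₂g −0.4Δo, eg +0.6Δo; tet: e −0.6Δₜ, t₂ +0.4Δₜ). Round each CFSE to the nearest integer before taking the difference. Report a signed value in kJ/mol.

-155

Octahedral high-spin t2g^6 e_g^2: CFSE = -1.2 × 183 = -220 kJ/mol.
In a tetrahedral site the filling is e^4 t2^4: CFSE(tet) = -0.8Δₜ = -0.8 × (4/9)(183) = -65 kJ/mol.
OSPE = CFSE(oct) − CFSE(tet) = -220 − (-65) = -155 kJ/mol.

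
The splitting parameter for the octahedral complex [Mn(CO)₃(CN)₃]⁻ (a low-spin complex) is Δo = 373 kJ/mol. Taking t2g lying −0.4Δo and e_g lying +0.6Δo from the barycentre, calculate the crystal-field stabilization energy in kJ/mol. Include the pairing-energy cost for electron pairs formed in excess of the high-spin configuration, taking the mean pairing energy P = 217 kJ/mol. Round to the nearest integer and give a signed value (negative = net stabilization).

-312

Ligand charges: 3×(+0) from CO and 3×(-1) from CN⁻ sum to -3; with overall charge -1, Mn is +2.
Mn sits in group 7; removing 2 electrons leaves Mn²⁺ with 7 − 2 = 5 d electrons.
The d⁵ electrons fill as t2g^5 e_g^0.
CFSE(orbital) = 5×(-0.4Δo) + 0×(0.6Δo) = -2.0Δo; with Δo = 373 kJ/mol that is -746 kJ/mol.
Relative to high-spin t2g^3 e_g^2 (0 paired), the low-spin configuration has 2 additional pairs, contributing +2 × 217 = +434 kJ/mol.
Combining: -746 + 434 = -312 kJ/mol.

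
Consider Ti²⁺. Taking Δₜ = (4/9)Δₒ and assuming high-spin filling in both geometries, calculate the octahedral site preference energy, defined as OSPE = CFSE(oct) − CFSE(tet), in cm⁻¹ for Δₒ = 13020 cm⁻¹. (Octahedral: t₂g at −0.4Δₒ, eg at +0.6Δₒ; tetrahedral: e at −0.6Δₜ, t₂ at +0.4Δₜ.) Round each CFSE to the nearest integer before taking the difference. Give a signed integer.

Ti²⁺: group 4, so d-count = 4 − 2 = 2.
Octahedral high-spin t₂g² eg⁰: CFSE = -0.8 × 13020 = -10416 cm⁻¹.
Tetrahedral: e² t₂⁰, CFSE = 2(−0.6) + 0(+0.4) = -1.2Δₜ = -1.2 × (4/9) × 13020 = -6944 cm⁻¹.
Subtracting, OSPE = -10416 − (-6944) = -3472 cm⁻¹.

-3472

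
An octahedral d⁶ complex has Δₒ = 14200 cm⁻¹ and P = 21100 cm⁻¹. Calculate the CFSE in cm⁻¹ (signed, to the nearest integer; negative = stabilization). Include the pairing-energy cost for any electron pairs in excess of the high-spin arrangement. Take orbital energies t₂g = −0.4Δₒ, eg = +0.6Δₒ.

Δₒ < P, so pairing is avoided: the ground state is high-spin.
Filling d⁶ accordingly: t₂g⁴ eg².
Orbital CFSE = -0.4Δₒ = -0.4 × 14200 = -5680 cm⁻¹.
High-spin has no excess pairs, so no pairing correction applies.

-5680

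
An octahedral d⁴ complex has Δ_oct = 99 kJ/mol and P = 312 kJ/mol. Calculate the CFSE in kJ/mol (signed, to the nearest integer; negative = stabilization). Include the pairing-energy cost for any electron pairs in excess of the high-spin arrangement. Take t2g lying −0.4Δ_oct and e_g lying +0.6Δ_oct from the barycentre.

Δ_oct < P, so pairing is avoided: the ground state is high-spin.
Filling d⁴ accordingly: t2g^3 e_g^1.
Orbital CFSE = -0.6Δ_oct = -0.6 × 99 = -59 kJ/mol.
High-spin has no excess pairs, so no pairing correction applies.

-59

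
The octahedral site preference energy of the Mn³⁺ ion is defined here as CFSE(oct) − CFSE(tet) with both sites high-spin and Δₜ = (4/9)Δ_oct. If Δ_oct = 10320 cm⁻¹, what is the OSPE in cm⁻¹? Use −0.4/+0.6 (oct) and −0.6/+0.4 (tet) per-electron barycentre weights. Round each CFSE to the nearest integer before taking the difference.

-4357

Mn is in group 7, so Mn³⁺ is d⁴ (7 − 3 = 4).
Octahedral high-spin t₂g³ eg¹: CFSE = -0.6 × 10320 = -6192 cm⁻¹.
Tetrahedral e² t₂² gives -0.4Δₜ = -0.4 × (4/9) × 10320 = -1835 cm⁻¹.
OSPE = CFSE(oct) − CFSE(tet) = -6192 − (-1835) = -4357 cm⁻¹.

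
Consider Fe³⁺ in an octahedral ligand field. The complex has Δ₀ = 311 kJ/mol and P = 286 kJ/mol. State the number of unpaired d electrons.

Group 8 minus oxidation state +3 gives a d⁵ configuration for Fe³⁺.
Here Δ₀ > P (311 > 286), so the low-spin state is favoured.
That gives t2g^5 e_g^0.
Unpaired electrons: 1.

1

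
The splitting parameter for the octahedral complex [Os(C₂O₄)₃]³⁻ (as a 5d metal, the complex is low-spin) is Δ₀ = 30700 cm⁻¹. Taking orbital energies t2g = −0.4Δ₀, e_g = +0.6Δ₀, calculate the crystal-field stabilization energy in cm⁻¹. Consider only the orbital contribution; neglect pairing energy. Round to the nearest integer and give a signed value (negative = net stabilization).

Each C₂O₄²⁻ contributes -2; 3 × (-2) = -6. With overall charge -3, Os is in the +3 oxidation state.
Os sits in group 8; removing 3 electrons leaves Os³⁺ with 8 − 3 = 5 d electrons.
Electron filling gives t2g^5 e_g^0.
Orbital CFSE = 5(-0.4) + 0(0.6) = -2.0Δ₀ = -2.0 × 30700 = -61400 cm⁻¹.

-61400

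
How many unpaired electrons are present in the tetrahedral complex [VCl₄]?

1

Each Cl⁻ contributes -1; 4 × (-1) = -4. With overall charge +0, V is in the +4 oxidation state.
Group 5 minus oxidation state +4 gives a d¹ configuration for V⁴⁺.
Tetrahedral splitting is small, so the complex is high-spin.
Configuration: e^1 t2^0, giving 1 unpaired electron.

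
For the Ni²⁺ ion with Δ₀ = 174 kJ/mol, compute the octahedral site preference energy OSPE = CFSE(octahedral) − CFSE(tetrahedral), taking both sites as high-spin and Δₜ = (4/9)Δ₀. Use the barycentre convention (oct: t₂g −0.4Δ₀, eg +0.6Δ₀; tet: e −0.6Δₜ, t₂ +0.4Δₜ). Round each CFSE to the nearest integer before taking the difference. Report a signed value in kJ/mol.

-147

Ni is in group 10, so Ni²⁺ is d⁸ (10 − 2 = 8).
In an octahedral site d⁸ (HS) is t2g^6 e_g^2, giving CFSE(oct) = -1.2Δ₀ = -209 kJ/mol.
In a tetrahedral site the filling is e^4 t2^4: CFSE(tet) = -0.8Δₜ = -0.8 × (4/9)(174) = -62 kJ/mol.
OSPE = -209 − (-62) = -147 kJ/mol.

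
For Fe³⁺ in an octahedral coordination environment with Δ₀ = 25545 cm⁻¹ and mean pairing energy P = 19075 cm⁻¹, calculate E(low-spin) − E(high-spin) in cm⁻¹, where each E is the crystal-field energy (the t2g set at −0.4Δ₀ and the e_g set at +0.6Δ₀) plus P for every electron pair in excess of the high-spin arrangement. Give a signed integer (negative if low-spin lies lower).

Fe is in group 8, so Fe³⁺ is d⁵ (8 − 3 = 5).
High-spin d⁵ fills as t2g^3 e_g^2 with CFSE 3(−0.4) + 2(+0.6) = 0.0Δ₀ = 0 cm⁻¹.
Low-spin t2g^5 e_g^0 gives -2.0Δ₀ = -51090 cm⁻¹, but forming 2 extra pairs costs 2P = 38150 cm⁻¹, so E(LS) = -51090 + 38150 = -12940 cm⁻¹.
The difference is -12940 − (0) = -12940 cm⁻¹, so low-spin lies lower.

-12940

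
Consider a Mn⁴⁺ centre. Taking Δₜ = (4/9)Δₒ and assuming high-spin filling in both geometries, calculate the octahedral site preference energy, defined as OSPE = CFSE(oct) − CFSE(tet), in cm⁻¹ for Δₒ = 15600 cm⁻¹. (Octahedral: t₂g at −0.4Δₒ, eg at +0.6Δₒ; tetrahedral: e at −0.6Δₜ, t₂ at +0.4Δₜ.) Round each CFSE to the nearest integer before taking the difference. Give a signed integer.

-13173

Mn is in group 7, so Mn⁴⁺ is d³ (7 − 4 = 3).
Octahedral high-spin t2g^3 e_g^0: CFSE = -1.2 × 15600 = -18720 cm⁻¹.
Tetrahedral e^2 t2^1 gives -0.8Δₜ = -0.8 × (4/9) × 15600 = -5547 cm⁻¹.
Subtracting, OSPE = -18720 − (-5547) = -13173 cm⁻¹.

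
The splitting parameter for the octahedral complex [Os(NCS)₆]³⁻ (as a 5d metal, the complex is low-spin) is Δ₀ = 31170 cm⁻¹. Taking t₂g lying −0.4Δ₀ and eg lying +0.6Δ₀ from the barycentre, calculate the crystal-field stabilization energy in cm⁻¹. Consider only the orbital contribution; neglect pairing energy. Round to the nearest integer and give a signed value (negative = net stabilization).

Each NCS⁻ contributes -1; 6 × (-1) = -6. With overall charge -3, Os is in the +3 oxidation state.
Os is in group 8, so Os³⁺ is d⁵ (8 − 3 = 5).
Electron filling gives t₂g⁵ eg⁰.
The orbital stabilization is -2.0Δ₀ = -2.0 × 31170 = -62340 cm⁻¹.

-62340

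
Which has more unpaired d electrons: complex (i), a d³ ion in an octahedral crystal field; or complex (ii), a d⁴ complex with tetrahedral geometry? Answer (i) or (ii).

(ii)

(i): For octahedral d³ the high- and low-spin configurations coincide; t2g^3 e_g^0 → 3 unpaired.
(ii): Tetrahedral fields are weak (Δₜ ≈ 4/9 Δₒ), so electrons fill high-spin; e^2 t2^2 → 4 unpaired.
So (ii) has more unpaired electrons.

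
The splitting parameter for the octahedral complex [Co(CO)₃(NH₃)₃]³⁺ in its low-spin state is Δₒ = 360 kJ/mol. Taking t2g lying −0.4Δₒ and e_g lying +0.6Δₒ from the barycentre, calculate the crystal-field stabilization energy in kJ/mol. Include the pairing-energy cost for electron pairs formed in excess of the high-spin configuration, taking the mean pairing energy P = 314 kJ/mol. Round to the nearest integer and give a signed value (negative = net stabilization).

-236

Ligand charges: 3×(+0) from CO and 3×(+0) from NH₃ sum to +0; with overall charge +3, Co is +3.
Group 9 minus oxidation state +3 gives a d⁶ configuration for Co³⁺.
Electron filling gives t2g^6 e_g^0.
The orbital stabilization is -2.4Δₒ = -2.4 × 360 = -864 kJ/mol.
Relative to high-spin t2g^4 e_g^2 (1 paired), the low-spin configuration has 2 additional pairs, contributing +2 × 314 = +628 kJ/mol.
Overall CFSE = -864 + 628 = -236 kJ/mol.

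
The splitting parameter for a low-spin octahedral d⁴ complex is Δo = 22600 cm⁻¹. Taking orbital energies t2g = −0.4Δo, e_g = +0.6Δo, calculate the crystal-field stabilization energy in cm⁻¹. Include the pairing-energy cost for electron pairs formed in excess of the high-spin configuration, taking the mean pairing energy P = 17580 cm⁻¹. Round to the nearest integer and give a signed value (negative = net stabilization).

-18580

Electron filling gives t2g^4 e_g^0.
CFSE(orbital) = 4×(-0.4Δo) + 0×(0.6Δo) = -1.6Δo; with Δo = 22600 cm⁻¹ that is -36160 cm⁻¹.
High-spin d⁴ would be t2g^3 e_g^1 with 0 pairs; low-spin has 1, so 1 excess pair costs +1P = +17580 cm⁻¹.
Combining: -36160 + 17580 = -18580 cm⁻¹.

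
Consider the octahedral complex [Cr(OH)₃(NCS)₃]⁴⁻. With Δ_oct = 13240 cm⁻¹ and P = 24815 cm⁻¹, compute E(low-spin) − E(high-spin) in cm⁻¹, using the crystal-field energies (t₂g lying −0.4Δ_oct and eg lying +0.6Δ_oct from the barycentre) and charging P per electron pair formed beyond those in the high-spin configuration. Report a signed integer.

Ligand charges: 3×(-1) from OH⁻ and 3×(-1) from NCS⁻ sum to -6; with overall charge -4, Cr is +2.
Cr²⁺: group 6, so d-count = 6 − 2 = 4.
In the high-spin limit (t₂g³ eg¹) the orbital term is -0.6Δ_oct = -7944 cm⁻¹, with no excess pairing.
For low-spin the configuration is t₂g⁴ eg⁰: orbital energy -1.6 × 13240 = -21184 cm⁻¹, and 1 additional pair relative to high-spin adds 24815 cm⁻¹, giving 3631 cm⁻¹.
Thus E(LS) − E(HS) = 11575 cm⁻¹.

11575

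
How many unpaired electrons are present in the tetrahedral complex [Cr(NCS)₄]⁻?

3

Each NCS⁻ contributes -1; 4 × (-1) = -4. With overall charge -1, Cr is in the +3 oxidation state.
Group 6 minus oxidation state +3 gives a d³ configuration for Cr³⁺.
Tetrahedral fields are weak (Δₜ ≈ 4/9 Δₒ), so electrons fill high-spin.
Configuration: e^2 t2^1, giving 3 unpaired electrons.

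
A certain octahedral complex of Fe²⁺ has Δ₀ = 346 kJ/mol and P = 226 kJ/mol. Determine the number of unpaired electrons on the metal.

Group 8 minus oxidation state +2 gives a d⁶ configuration for Fe²⁺.
With Δ₀ > P the complex is low-spin.
Filling d⁶ accordingly: t2g^6 e_g^0.
Unpaired electrons: 0.

0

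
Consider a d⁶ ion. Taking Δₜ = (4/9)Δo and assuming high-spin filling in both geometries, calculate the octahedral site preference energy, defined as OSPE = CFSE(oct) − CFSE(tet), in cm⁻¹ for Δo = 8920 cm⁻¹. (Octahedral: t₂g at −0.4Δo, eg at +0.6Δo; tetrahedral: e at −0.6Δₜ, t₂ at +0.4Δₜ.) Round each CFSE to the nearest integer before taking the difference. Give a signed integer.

Octahedral high-spin t2g^4 e_g^2: CFSE = -0.4 × 8920 = -3568 cm⁻¹.
In a tetrahedral site the filling is e^3 t2^3: CFSE(tet) = -0.6Δₜ = -0.6 × (4/9)(8920) = -2379 cm⁻¹.
OSPE = CFSE(oct) − CFSE(tet) = -3568 − (-2379) = -1189 cm⁻¹.

-1189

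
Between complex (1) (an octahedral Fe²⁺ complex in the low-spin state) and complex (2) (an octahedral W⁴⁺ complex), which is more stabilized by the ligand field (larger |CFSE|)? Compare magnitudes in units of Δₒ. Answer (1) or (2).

(1): Fe is in group 8, so Fe²⁺ is d⁶ (8 − 2 = 6); t₂g⁶ eg⁰, CFSE = -2.4Δₒ.
(2): W is in group 6, so W⁴⁺ is d² (6 − 4 = 2); t₂g² eg⁰, CFSE = -0.8Δₒ.
So (1) has the larger |CFSE|.

(1)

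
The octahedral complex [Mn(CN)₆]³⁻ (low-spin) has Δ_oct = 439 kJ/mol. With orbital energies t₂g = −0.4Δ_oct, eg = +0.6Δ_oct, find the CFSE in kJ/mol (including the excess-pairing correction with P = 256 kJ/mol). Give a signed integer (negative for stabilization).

Each CN⁻ contributes -1; 6 × (-1) = -6. With overall charge -3, Mn is in the +3 oxidation state.
Group 7 minus oxidation state +3 gives a d⁴ configuration for Mn³⁺.
Electron filling gives t₂g⁴ eg⁰.
Orbital CFSE = 4(-0.4) + 0(0.6) = -1.6Δ_oct = -1.6 × 439 = -702 kJ/mol.
High-spin d⁴ would be t₂g³ eg¹ with 0 pairs; low-spin has 1, so 1 excess pair costs +1P = +256 kJ/mol.
Net CFSE = -702 + 256 = -446 kJ/mol.

-446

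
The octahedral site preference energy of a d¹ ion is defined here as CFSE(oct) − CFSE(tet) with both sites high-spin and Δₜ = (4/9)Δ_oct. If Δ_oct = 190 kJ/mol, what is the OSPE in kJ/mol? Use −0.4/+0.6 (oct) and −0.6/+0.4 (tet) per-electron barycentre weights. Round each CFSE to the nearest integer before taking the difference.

In an octahedral site d¹ (HS) is t₂g¹ eg⁰, giving CFSE(oct) = -0.4Δ_oct = -76 kJ/mol.
Tetrahedral e¹ t₂⁰ gives -0.6Δₜ = -0.6 × (4/9) × 190 = -51 kJ/mol.
OSPE = CFSE(oct) − CFSE(tet) = -76 − (-51) = -25 kJ/mol.

-25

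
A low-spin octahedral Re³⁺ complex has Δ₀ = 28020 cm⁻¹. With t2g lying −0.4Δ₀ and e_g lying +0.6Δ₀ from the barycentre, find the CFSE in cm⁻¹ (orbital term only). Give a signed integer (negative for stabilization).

Re is in group 7, so Re³⁺ is d⁴ (7 − 3 = 4).
Configuration: t2g^4 e_g^0.
CFSE(orbital) = 4×(-0.4Δ₀) + 0×(0.6Δ₀) = -1.6Δ₀; with Δ₀ = 28020 cm⁻¹ that is -44832 cm⁻¹.

-44832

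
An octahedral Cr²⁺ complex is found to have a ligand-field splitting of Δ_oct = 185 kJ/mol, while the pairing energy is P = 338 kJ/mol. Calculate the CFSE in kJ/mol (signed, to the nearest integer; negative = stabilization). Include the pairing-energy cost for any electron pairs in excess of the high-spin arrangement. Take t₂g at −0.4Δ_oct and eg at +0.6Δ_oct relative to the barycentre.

-111

Group 6 minus oxidation state +2 gives a d⁴ configuration for Cr²⁺.
Δ_oct < P, so pairing is avoided: the ground state is high-spin.
Filling d⁴ accordingly: t₂g³ eg¹.
Orbital CFSE = -0.6Δ_oct = -0.6 × 185 = -111 kJ/mol.
High-spin has no excess pairs, so no pairing correction applies.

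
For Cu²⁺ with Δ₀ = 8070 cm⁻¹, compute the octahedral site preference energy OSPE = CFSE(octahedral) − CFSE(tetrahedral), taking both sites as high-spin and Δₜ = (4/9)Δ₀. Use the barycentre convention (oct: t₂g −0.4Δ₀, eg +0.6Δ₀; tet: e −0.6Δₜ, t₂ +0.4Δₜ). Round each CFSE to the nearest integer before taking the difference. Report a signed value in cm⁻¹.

Cu sits in group 11; removing 2 electrons leaves Cu²⁺ with 11 − 2 = 9 d electrons.
Octahedral high-spin t₂g⁶ eg³: CFSE = -0.6 × 8070 = -4842 cm⁻¹.
Tetrahedral e⁴ t₂⁵ gives -0.4Δₜ = -0.4 × (4/9) × 8070 = -1435 cm⁻¹.
Subtracting, OSPE = -4842 − (-1435) = -3407 cm⁻¹.

-3407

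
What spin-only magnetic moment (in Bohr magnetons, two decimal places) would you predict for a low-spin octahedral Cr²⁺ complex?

2.83 Bohr magnetons

Cr²⁺: group 6, so d-count = 6 − 2 = 4.
Configuration: t2g^4 e_g^0 → 2 unpaired electrons.
μ(spin-only) = √[2(2+2)] = √8 ≈ 2.83 Bohr magnetons.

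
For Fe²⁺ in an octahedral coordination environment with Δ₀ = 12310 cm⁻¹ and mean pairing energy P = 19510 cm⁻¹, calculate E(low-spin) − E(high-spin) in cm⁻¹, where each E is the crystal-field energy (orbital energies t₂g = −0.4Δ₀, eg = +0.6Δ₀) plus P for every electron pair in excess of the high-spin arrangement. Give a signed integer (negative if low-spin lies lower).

14400

Fe sits in group 8; removing 2 electrons leaves Fe²⁺ with 8 − 2 = 6 d electrons.
High-spin: t₂g⁴ eg², CFSE = -0.4Δ₀ = -4924 cm⁻¹.
Low-spin: t₂g⁶ eg⁰, orbital CFSE = -2.4Δ₀ = -29544 cm⁻¹; plus 2 excess pairs × P = +39020 cm⁻¹; total 9476 cm⁻¹.
The difference is 9476 − (-4924) = 14400 cm⁻¹, so high-spin lies lower.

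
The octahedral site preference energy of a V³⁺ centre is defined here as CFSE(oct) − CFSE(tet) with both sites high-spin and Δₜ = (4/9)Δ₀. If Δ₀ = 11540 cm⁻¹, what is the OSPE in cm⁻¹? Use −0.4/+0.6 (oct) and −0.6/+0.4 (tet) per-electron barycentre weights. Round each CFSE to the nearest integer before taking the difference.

V is in group 5, so V³⁺ is d² (5 − 3 = 2).
Octahedral high-spin t₂g² eg⁰: CFSE = -0.8 × 11540 = -9232 cm⁻¹.
Tetrahedral e² t₂⁰ gives -1.2Δₜ = -1.2 × (4/9) × 11540 = -6155 cm⁻¹.
Subtracting, OSPE = -9232 − (-6155) = -3077 cm⁻¹.

-3077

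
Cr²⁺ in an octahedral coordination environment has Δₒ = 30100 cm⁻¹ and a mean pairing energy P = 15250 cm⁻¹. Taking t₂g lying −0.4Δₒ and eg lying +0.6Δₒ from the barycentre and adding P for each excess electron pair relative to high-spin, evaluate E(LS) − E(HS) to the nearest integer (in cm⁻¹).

-14850

Group 6 minus oxidation state +2 gives a d⁴ configuration for Cr²⁺.
High-spin d⁴ fills as t₂g³ eg¹ with CFSE 3(−0.4) + 1(+0.6) = -0.6Δₒ = -18060 cm⁻¹.
Low-spin: t₂g⁴ eg⁰, orbital CFSE = -1.6Δₒ = -48160 cm⁻¹; plus 1 excess pair × P = +15250 cm⁻¹; total -32910 cm⁻¹.
The difference is -32910 − (-18060) = -14850 cm⁻¹, so low-spin lies lower.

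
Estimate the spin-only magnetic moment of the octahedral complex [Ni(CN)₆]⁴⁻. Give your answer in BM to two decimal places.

Each CN⁻ contributes -1; 6 × (-1) = -6. With overall charge -4, Ni is in the +2 oxidation state.
Ni is in group 10, so Ni²⁺ is d⁸ (10 − 2 = 8).
For octahedral d⁸ the high- and low-spin configurations coincide.
Configuration: t2g^6 e_g^2 → 2 unpaired electrons.
μ(spin-only) = √[2(2+2)] = √8 ≈ 2.83 BM.

2.83 BM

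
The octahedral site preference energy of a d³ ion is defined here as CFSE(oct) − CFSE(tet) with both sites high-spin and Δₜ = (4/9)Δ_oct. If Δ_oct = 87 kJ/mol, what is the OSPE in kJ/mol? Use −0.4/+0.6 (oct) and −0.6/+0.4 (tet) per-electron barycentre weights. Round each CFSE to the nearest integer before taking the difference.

Octahedral high-spin t2g^3 e_g^0: CFSE = -1.2 × 87 = -104 kJ/mol.
In a tetrahedral site the filling is e^2 t2^1: CFSE(tet) = -0.8Δₜ = -0.8 × (4/9)(87) = -31 kJ/mol.
Subtracting, OSPE = -104 − (-31) = -73 kJ/mol.

-73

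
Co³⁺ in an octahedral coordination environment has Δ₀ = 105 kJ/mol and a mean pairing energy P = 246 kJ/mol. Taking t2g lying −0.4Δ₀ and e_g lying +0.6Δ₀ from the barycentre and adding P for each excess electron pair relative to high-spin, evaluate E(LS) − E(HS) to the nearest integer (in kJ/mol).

282

Co is in group 9, so Co³⁺ is d⁶ (9 − 3 = 6).
In the high-spin limit (t2g^4 e_g^2) the orbital term is -0.4Δ₀ = -42 kJ/mol, with no excess pairing.
For low-spin the configuration is t2g^6 e_g^0: orbital energy -2.4 × 105 = -252 kJ/mol, and 2 additional pairs relative to high-spin add 492 kJ/mol, giving 240 kJ/mol.
The difference is 240 − (-42) = 282 kJ/mol, so high-spin lies lower.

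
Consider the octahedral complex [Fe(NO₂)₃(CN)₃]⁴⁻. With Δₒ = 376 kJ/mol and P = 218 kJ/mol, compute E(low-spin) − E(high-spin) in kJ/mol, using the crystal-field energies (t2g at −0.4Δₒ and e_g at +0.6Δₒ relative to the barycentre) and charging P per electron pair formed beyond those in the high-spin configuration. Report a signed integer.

Ligand charges: 3×(-1) from NO₂⁻ and 3×(-1) from CN⁻ sum to -6; with overall charge -4, Fe is +2.
Fe²⁺: group 8, so d-count = 8 − 2 = 6.
In the high-spin limit (t2g^4 e_g^2) the orbital term is -0.4Δₒ = -150 kJ/mol, with no excess pairing.
Low-spin t2g^6 e_g^0 gives -2.4Δₒ = -902 kJ/mol, but forming 2 extra pairs costs 2P = 436 kJ/mol, so E(LS) = -902 + 436 = -466 kJ/mol.
Thus E(LS) − E(HS) = -316 kJ/mol.

-316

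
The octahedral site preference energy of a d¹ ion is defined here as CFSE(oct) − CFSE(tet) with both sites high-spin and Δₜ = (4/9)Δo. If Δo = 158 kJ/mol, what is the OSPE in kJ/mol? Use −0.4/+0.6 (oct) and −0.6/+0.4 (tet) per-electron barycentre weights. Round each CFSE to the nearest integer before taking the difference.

-21

In an octahedral site d¹ (HS) is t₂g¹ eg⁰, giving CFSE(oct) = -0.4Δo = -63 kJ/mol.
Tetrahedral e¹ t₂⁰ gives -0.6Δₜ = -0.6 × (4/9) × 158 = -42 kJ/mol.
Subtracting, OSPE = -63 − (-42) = -21 kJ/mol.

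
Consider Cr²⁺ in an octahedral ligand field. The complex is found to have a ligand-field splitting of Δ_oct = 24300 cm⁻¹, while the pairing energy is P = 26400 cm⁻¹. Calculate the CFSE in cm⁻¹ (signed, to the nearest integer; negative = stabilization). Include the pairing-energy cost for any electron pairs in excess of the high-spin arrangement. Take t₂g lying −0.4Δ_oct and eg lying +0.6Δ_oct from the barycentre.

-14580

Cr is in group 6, so Cr²⁺ is d⁴ (6 − 2 = 4).
Here Δ_oct < P (24300 < 26400), so the high-spin state is favoured.
Configuration: t₂g³ eg¹.
Orbital CFSE = -0.6Δ_oct = -0.6 × 24300 = -14580 cm⁻¹.
High-spin has no excess pairs, so no pairing correction applies.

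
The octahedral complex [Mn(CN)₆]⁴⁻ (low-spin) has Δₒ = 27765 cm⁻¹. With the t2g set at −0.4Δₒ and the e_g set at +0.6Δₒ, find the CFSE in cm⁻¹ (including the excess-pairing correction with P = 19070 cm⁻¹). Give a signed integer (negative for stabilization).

Each CN⁻ contributes -1; 6 × (-1) = -6. With overall charge -4, Mn is in the +2 oxidation state.
Mn is in group 7, so Mn²⁺ is d⁵ (7 − 2 = 5).
Configuration: t2g^5 e_g^0.
The orbital stabilization is -2.0Δₒ = -2.0 × 27765 = -55530 cm⁻¹.
High-spin d⁵ would be t2g^3 e_g^2 with 0 pairs; low-spin has 2, so 2 excess pairs cost +2P = +38140 cm⁻¹.
Net CFSE = -55530 + 38140 = -17390 cm⁻¹.

-17390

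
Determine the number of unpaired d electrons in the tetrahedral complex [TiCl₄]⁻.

Each Cl⁻ contributes -1; 4 × (-1) = -4. With overall charge -1, Ti is in the +3 oxidation state.
Group 4 minus oxidation state +3 gives a d¹ configuration for Ti³⁺.
Tetrahedral fields are weak (Δₜ ≈ 4/9 Δₒ), so electrons fill high-spin.
Configuration: e^1 t2^0, giving 1 unpaired electron.

1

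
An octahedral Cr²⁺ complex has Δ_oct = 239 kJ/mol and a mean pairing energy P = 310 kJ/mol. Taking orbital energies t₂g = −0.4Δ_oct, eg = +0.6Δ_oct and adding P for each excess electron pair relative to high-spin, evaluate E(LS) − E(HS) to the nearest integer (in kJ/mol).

71

Cr²⁺: group 6, so d-count = 6 − 2 = 4.
High-spin: t₂g³ eg¹, CFSE = -0.6Δ_oct = -143 kJ/mol.
Low-spin t₂g⁴ eg⁰ gives -1.6Δ_oct = -382 kJ/mol, but forming 1 extra pair costs 1P = 310 kJ/mol, so E(LS) = -382 + 310 = -72 kJ/mol.
The difference is -72 − (-143) = 71 kJ/mol, so high-spin lies lower.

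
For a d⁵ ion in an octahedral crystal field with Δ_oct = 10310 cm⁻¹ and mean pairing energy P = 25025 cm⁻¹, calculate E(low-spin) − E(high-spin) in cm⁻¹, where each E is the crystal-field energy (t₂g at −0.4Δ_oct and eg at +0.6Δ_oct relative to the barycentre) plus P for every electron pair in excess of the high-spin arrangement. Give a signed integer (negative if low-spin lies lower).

29430

High-spin d⁵ fills as t₂g³ eg² with CFSE 3(−0.4) + 2(+0.6) = 0.0Δ_oct = 0 cm⁻¹.
Low-spin t₂g⁵ eg⁰ gives -2.0Δ_oct = -20620 cm⁻¹, but forming 2 extra pairs costs 2P = 50050 cm⁻¹, so E(LS) = -20620 + 50050 = 29430 cm⁻¹.
E(LS) − E(HS) = 29430 − (0) = 29430 cm⁻¹.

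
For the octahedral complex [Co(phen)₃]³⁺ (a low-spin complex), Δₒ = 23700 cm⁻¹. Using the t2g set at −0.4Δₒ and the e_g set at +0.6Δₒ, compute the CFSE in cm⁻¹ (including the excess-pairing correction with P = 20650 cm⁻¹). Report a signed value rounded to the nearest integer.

phen is neutral, so the +3 overall charge sits on Co: oxidation state +3.
Co is in group 9, so Co³⁺ is d⁶ (9 − 3 = 6).
Electron filling gives t2g^6 e_g^0.
The orbital stabilization is -2.4Δₒ = -2.4 × 23700 = -56880 cm⁻¹.
High-spin d⁶ would be t2g^4 e_g^2 with 1 pair; low-spin has 3, so 2 excess pairs cost +2P = +41300 cm⁻¹.
Overall CFSE = -56880 + 41300 = -15580 cm⁻¹.

-15580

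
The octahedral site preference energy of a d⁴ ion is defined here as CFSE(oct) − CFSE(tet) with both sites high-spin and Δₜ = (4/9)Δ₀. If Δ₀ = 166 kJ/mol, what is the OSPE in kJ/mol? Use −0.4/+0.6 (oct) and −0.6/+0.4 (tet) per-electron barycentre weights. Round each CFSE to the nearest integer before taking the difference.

Octahedral (high-spin): t₂g³ eg¹, CFSE = 3(−0.4) + 1(+0.6) = -0.6Δ₀ = -0.6 × 166 = -100 kJ/mol.
Tetrahedral e² t₂² gives -0.4Δₜ = -0.4 × (4/9) × 166 = -30 kJ/mol.
OSPE = -100 − (-30) = -70 kJ/mol.

-70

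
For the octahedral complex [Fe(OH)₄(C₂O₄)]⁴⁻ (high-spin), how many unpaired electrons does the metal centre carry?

Ligand charges: 4×(-1) from OH⁻ and 1×(-2) from C₂O₄²⁻ sum to -6; with overall charge -4, Fe is +2.
Fe sits in group 8; removing 2 electrons leaves Fe²⁺ with 8 − 2 = 6 d electrons.
Configuration: t₂g⁴ eg², giving 4 unpaired electrons.

4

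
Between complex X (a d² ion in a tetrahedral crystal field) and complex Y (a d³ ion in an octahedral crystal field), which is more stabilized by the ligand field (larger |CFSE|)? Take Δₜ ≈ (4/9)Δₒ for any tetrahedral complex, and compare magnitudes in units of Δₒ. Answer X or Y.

X: Tetrahedral splitting is small, so the complex is high-spin; e^2 t2^0, CFSE = -1.2Δₜ ≈ -0.53Δₒ.
Y: t₂g³ eg⁰, CFSE = -1.2Δₒ.
So Y has the larger |CFSE|.

Y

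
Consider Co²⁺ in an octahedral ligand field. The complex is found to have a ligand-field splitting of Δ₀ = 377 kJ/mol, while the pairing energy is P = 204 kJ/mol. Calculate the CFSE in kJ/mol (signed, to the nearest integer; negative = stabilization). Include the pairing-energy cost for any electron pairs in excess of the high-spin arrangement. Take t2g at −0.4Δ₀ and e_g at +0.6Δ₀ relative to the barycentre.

Co²⁺: group 9, so d-count = 9 − 2 = 7.
With Δ₀ > P the complex is low-spin.
That gives t2g^6 e_g^1.
Orbital CFSE = -1.8Δ₀ = -1.8 × 377 = -679 kJ/mol.
Excess pairs vs high-spin: 3 − 2 = 1; pairing cost = +204 kJ/mol.
Net CFSE = -679 + 204 = -475 kJ/mol.

-475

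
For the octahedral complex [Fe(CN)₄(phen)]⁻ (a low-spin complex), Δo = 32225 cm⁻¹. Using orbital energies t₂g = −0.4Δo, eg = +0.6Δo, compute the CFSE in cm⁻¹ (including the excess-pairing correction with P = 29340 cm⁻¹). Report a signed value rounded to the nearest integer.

-5770

Ligand charges: 4×(-1) from CN⁻ and 1×(+0) from phen sum to -4; with overall charge -1, Fe is +3.
Fe is in group 8, so Fe³⁺ is d⁵ (8 − 3 = 5).
Configuration: t₂g⁵ eg⁰.
Orbital CFSE = 5(-0.4) + 0(0.6) = -2.0Δo = -2.0 × 32225 = -64450 cm⁻¹.
Pairing penalty: 2 pairs vs 0 in the high-spin reference → 2 extra × P = 58680 cm⁻¹.
Net CFSE = -64450 + 58680 = -5770 cm⁻¹.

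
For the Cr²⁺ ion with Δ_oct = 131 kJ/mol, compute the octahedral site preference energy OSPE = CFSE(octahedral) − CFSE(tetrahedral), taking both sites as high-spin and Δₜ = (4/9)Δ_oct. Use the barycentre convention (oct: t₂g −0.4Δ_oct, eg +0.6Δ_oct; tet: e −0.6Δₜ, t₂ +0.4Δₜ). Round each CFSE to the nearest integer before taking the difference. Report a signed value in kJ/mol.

Cr²⁺: group 6, so d-count = 6 − 2 = 4.
In an octahedral site d⁴ (HS) is t₂g³ eg¹, giving CFSE(oct) = -0.6Δ_oct = -79 kJ/mol.
Tetrahedral e² t₂² gives -0.4Δₜ = -0.4 × (4/9) × 131 = -23 kJ/mol.
OSPE = -79 − (-23) = -56 kJ/mol.

-56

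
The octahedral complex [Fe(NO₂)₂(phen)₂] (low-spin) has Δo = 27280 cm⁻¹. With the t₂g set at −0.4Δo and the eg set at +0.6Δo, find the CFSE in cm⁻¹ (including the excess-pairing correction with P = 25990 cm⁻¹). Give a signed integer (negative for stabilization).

-13492

Ligand charges: 2×(-1) from NO₂⁻ and 2×(+0) from phen sum to -2; with overall charge +0, Fe is +2.
Group 8 minus oxidation state +2 gives a d⁶ configuration for Fe²⁺.
Configuration: t₂g⁶ eg⁰.
Orbital CFSE = 6(-0.4) + 0(0.6) = -2.4Δo = -2.4 × 27280 = -65472 cm⁻¹.
High-spin d⁶ would be t₂g⁴ eg² with 1 pair; low-spin has 3, so 2 excess pairs cost +2P = +51980 cm⁻¹.
Combining: -65472 + 51980 = -13492 cm⁻¹.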